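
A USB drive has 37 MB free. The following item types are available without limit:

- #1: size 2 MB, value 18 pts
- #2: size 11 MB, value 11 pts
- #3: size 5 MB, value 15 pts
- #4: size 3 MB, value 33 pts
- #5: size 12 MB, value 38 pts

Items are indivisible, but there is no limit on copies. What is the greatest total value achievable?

Best value-per-unit is #4 at 33/3; filling with it alone gives 12×33 = 396.
Optimal mix: 2×#1 + 11×#4 → size 37, value 399.

399 pts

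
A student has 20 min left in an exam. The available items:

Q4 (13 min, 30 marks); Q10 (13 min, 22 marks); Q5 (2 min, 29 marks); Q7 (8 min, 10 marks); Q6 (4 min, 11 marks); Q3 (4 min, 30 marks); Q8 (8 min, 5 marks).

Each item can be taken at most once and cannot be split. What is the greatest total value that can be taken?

Check high-value combinations within 20 min:
- Q4+Q5+Q3: time 13+2+4=19, value 30+29+30=89
- Q10+Q5+Q3: time 13+2+4=19, value 22+29+30=81
- Q5+Q7+Q6+Q3: time 2+8+4+4=18, value 29+10+11+30=80
Best: 89 marks.

89 marks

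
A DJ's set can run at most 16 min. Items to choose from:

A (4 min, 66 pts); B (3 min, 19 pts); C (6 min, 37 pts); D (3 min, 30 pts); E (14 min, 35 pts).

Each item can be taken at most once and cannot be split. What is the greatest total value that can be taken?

Check high-value combinations within 16 min:
- A+B+C+D: duration 4+3+6+3=16, value 66+19+37+30=152
- A+C+D: duration 4+6+3=13, value 66+37+30=133
- A+B+C: duration 4+3+6=13, value 66+19+37=122
- A+B+D: duration 4+3+3=10, value 66+19+30=115
Best: 152 pts.

152 pts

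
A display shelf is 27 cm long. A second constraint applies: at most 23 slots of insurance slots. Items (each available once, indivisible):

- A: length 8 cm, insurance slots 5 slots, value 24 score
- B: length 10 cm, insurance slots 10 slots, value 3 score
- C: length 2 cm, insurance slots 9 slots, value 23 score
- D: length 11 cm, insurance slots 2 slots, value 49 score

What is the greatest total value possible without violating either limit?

Feasible sets respecting both limits:
- A+C+D: length 21, insurance slots 16, value 96
- B+C+D: length 23, insurance slots 21, value 75
- A+D: length 19, insurance slots 7, value 73
- C+D: length 13, insurance slots 11, value 72
Best: 96 score.

96 score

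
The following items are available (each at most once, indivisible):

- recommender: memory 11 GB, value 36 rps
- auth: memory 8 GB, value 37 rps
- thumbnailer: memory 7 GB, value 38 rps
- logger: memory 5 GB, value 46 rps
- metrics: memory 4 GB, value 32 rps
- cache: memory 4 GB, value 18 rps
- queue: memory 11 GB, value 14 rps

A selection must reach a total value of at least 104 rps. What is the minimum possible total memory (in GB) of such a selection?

16

Subsets with value ≥ 104, sorted by total memory:
- thumbnailer+logger+metrics: memory 16, value 116
- auth+logger+metrics: memory 17, value 115
Minimum memory: 16 GB.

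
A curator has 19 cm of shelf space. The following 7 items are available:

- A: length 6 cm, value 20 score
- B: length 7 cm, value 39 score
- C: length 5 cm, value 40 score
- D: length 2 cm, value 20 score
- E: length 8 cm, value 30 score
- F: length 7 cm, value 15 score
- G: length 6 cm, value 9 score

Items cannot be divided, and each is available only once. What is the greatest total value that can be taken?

99 score

Check high-value combinations within 19 cm:
- B+C+D: length 7+5+2=14, value 39+40+20=99
- A+B+C: length 6+7+5=18, value 20+39+40=99
- B+C+F: length 7+5+7=19, value 39+40+15=94
Best: 99 score.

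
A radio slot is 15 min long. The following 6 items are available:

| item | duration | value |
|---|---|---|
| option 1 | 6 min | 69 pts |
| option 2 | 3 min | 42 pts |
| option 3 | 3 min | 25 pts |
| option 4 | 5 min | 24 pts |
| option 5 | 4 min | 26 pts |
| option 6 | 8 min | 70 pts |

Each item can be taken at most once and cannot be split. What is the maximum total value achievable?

Check high-value combinations within 15 min:
- option 1+option 6: duration 6+8=14, value 69+70=139
- option 2+option 5+option 6: duration 3+4+8=15, value 42+26+70=138
- option 1+option 2+option 5: duration 6+3+4=13, value 69+42+26=137
Best: 139 pts.

139 pts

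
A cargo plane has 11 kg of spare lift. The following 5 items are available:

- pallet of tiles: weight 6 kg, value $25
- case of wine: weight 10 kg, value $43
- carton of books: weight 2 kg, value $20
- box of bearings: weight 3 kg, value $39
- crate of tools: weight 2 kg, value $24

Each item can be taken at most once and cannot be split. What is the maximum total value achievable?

Check high-value combinations within 11 kg:
- pallet of tiles+box of bearings+crate of tools: weight 6+3+2=11, value 25+39+24=88
- pallet of tiles+carton of books+box of bearings: weight 6+2+3=11, value 25+20+39=84
- carton of books+box of bearings+crate of tools: weight 2+3+2=7, value 20+39+24=83
Best: $88.

$88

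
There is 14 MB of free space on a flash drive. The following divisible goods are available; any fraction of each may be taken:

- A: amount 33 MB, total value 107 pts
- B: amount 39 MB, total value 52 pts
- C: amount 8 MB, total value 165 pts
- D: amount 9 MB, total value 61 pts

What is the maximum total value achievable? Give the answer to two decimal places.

205.67

Take in order of value per unit:
- C (165/8 per unit): all 8 → value 165, running total 165.00
- D (61/9 per unit): 6 of 9 → value 6×61/9 = 40.6667, running total 205.67
Total 205.67.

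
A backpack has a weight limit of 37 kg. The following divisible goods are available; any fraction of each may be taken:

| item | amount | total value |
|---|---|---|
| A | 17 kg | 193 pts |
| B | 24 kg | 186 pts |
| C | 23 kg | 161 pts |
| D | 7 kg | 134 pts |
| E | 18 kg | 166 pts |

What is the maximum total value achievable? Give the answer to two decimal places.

446.89

Take in order of value per unit:
- D (134/7 per unit): all 7 → value 134, running total 134.00
- A (193/17 per unit): all 17 → value 193, running total 327.00
- E (166/18 per unit): 13 of 18 → value 13×166/18 = 119.8889, running total 446.89
Total 446.89.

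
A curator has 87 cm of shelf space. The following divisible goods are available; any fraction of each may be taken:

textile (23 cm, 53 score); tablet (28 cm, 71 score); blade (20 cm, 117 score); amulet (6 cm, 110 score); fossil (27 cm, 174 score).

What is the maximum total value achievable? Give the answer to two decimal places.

485.83

Take in order of value per unit:
- amulet (110/6 per unit): all 6 → value 110, running total 110.00
- fossil (174/27 per unit): all 27 → value 174, running total 284.00
- blade (117/20 per unit): all 20 → value 117, running total 401.00
- tablet (71/28 per unit): all 28 → value 71, running total 472.00
- textile (53/23 per unit): 6 of 23 → value 6×53/23 = 13.8261, running total 485.83
Total 485.83.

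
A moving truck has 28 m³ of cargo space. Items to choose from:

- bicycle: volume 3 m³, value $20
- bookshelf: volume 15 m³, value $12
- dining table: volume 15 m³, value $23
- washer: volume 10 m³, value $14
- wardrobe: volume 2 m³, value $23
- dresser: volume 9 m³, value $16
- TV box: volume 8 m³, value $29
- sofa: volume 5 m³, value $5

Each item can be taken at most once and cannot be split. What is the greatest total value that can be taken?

Check high-value combinations within 28 m³:
- bicycle+dining table+wardrobe+TV box: volume 3+15+2+8=28, value 20+23+23+29=95
- bicycle+wardrobe+dresser+TV box+sofa: volume 3+2+9+8+5=27, value 20+23+16+29+5=93
- bicycle+washer+wardrobe+TV box+sofa: volume 3+10+2+8+5=28, value 20+14+23+29+5=91
Best: $95.

$95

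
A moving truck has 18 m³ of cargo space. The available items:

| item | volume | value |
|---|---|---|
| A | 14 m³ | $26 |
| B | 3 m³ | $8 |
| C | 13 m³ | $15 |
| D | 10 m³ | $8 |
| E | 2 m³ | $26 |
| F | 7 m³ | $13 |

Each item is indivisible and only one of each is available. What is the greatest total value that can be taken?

Check high-value combinations within 18 m³:
- A+E: volume 14+2=16, value 26+26=52
- B+C+E: volume 3+13+2=18, value 8+15+26=49
- B+E+F: volume 3+2+7=12, value 8+26+13=47
Best: $52.

$52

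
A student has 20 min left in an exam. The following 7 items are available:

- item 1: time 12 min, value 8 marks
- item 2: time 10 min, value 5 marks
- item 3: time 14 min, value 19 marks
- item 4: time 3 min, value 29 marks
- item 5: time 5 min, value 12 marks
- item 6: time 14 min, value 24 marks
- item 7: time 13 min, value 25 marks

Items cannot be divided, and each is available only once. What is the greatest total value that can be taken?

54 marks

Check high-value combinations within 20 min:
- item 4+item 7: time 3+13=16, value 29+25=54
- item 4+item 6: time 3+14=17, value 29+24=53
- item 1+item 4+item 5: time 12+3+5=20, value 8+29+12=49
Best: 54 marks.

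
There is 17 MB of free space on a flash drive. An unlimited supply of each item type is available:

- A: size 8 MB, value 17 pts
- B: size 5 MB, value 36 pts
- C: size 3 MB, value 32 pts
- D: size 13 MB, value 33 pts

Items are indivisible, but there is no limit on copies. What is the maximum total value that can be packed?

164 pts

Best value-per-unit is C at 32/3; filling with it alone gives 5×32 = 160.
Optimal mix: 1×B + 4×C → size 17, value 164.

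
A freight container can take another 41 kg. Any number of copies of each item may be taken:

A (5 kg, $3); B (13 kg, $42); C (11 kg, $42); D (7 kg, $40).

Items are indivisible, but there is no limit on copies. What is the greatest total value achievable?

$203

Best value-per-unit is D at 40/7; filling with it alone gives 5×40 = 200.
Optimal mix: 1×A + 5×D → weight 40, value 203.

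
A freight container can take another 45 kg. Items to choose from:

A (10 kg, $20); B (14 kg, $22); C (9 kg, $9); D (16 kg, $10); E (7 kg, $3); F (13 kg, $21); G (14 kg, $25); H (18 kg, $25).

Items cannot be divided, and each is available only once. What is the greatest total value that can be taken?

Check high-value combinations within 45 kg:
- F+G+H: weight 13+14+18=45, value 21+25+25=71
- A+G+H: weight 10+14+18=42, value 20+25+25=70
- A+B+E+G: weight 10+14+7+14=45, value 20+22+3+25=70
Best: $71.

$71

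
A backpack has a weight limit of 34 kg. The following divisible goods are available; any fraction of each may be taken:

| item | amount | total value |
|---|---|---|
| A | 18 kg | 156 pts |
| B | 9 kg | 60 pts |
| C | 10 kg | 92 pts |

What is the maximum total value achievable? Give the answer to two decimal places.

288.00

Take in order of value per unit:
- C (92/10 per unit): all 10 → value 92, running total 92.00
- A (156/18 per unit): all 18 → value 156, running total 248.00
- B (60/9 per unit): 6 of 9 → value 6×60/9 = 40.0000, running total 288.00
Total 288.00.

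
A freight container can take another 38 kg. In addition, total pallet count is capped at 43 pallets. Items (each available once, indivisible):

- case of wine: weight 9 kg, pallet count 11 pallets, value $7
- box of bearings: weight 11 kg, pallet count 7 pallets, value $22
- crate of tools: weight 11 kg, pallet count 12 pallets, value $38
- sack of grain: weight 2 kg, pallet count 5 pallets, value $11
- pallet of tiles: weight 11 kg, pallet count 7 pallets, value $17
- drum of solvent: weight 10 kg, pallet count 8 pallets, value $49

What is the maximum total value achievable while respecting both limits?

Feasible sets respecting both limits:
- box of bearings+crate of tools+sack of grain+drum of solvent: weight 34, pallet count 32, value 120
- crate of tools+sack of grain+pallet of tiles+drum of solvent: weight 34, pallet count 32, value 115
- box of bearings+crate of tools+drum of solvent: weight 32, pallet count 27, value 109
- case of wine+crate of tools+sack of grain+drum of solvent: weight 32, pallet count 36, value 105
Best: $120.

$120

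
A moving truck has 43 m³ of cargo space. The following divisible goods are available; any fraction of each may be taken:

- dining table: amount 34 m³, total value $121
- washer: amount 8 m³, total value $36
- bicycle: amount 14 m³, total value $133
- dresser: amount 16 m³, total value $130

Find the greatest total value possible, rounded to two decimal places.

316.79

Take in order of value per unit:
- bicycle (133/14 per unit): all 14 → value 133, running total 133.00
- dresser (130/16 per unit): all 16 → value 130, running total 263.00
- washer (36/8 per unit): all 8 → value 36, running total 299.00
- dining table (121/34 per unit): 5 of 34 → value 5×121/34 = 17.7941, running total 316.79
Total 316.79.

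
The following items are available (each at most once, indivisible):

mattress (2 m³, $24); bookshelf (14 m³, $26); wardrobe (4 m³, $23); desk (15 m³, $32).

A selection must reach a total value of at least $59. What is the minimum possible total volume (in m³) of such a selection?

Subsets with value ≥ 59, sorted by total volume:
- mattress+bookshelf+wardrobe: volume 20, value 73
- mattress+wardrobe+desk: volume 21, value 79
Minimum volume: 20 m³.

20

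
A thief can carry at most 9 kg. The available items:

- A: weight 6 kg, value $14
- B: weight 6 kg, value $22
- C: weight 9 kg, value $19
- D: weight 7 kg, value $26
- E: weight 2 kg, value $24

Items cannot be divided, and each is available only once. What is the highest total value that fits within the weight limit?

$50

Check high-value combinations within 9 kg:
- D+E: weight 7+2=9, value 26+24=50
- B+E: weight 6+2=8, value 22+24=46
- A+E: weight 6+2=8, value 14+24=38
- D: weight 7, value 26
Best: $50.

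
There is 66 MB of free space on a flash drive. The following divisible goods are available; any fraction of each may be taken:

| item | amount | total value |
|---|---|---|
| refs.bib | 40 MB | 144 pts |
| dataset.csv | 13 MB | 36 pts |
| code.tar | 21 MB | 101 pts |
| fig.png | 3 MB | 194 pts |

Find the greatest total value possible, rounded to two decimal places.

444.54

Take in order of value per unit:
- fig.png (194/3 per unit): all 3 → value 194, running total 194.00
- code.tar (101/21 per unit): all 21 → value 101, running total 295.00
- refs.bib (144/40 per unit): all 40 → value 144, running total 439.00
- dataset.csv (36/13 per unit): 2 of 13 → value 2×36/13 = 5.5385, running total 444.54
Total 444.54.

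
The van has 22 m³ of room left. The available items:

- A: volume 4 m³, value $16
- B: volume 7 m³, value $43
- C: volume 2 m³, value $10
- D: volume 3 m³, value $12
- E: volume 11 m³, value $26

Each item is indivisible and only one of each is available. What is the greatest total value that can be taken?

$85

This is a 0/1 knapsack; check combinations near the capacity.
- A+B+E: volume 4+7+11=22, value 16+43+26=85
- A+B+C+D: volume 4+7+2+3=16, value 16+43+10+12=81
- B+D+E: volume 7+3+11=21, value 43+12+26=81
- B+C+E: volume 7+2+11=20, value 43+10+26=79
Best: $85.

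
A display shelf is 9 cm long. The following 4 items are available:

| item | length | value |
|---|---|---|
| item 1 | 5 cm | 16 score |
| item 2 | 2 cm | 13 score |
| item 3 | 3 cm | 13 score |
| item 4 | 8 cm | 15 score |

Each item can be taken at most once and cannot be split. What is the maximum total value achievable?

This is a 0/1 knapsack; check combinations near the capacity.
- item 1+item 2: length 5+2=7, value 16+13=29
- item 1+item 3: length 5+3=8, value 16+13=29
- item 2+item 3: length 2+3=5, value 13+13=26
Best: 29 score.

29 score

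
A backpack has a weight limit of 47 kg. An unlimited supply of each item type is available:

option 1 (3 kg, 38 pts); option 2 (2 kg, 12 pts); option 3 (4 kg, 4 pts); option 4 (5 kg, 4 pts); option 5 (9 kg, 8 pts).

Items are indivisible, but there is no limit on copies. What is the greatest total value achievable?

Best value-per-unit is option 1 at 38/3; filling with it alone gives 15×38 = 570.
Optimal mix: 15×option 1 + 1×option 2 → weight 47, value 582.

582 pts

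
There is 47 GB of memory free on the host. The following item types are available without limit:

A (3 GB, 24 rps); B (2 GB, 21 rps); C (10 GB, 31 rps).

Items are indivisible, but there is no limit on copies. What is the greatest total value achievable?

Best value-per-unit is B at 21/2; filling with it alone gives 23×21 = 483.
Optimal mix: 1×A + 22×B → memory 47, value 486.

486 rps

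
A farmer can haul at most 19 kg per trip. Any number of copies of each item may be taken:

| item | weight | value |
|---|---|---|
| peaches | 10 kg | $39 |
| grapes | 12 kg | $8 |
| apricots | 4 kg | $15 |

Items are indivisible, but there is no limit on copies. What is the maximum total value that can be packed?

Best value-per-unit is peaches at 39/10; filling with it alone gives 1×39 = 39.
Optimal mix: 1×peaches + 2×apricots → weight 18, value 69.

$69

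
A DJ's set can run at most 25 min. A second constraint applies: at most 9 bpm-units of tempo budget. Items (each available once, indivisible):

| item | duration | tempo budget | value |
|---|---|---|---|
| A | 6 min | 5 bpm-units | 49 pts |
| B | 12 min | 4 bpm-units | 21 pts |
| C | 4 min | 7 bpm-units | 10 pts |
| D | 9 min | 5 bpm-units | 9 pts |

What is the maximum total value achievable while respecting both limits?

Feasible sets respecting both limits:
- A+B: duration 18, tempo budget 9, value 70
- A: duration 6, tempo budget 5, value 49
- B+D: duration 21, tempo budget 9, value 30
- B: duration 12, tempo budget 4, value 21
Best: 70 pts.

70 pts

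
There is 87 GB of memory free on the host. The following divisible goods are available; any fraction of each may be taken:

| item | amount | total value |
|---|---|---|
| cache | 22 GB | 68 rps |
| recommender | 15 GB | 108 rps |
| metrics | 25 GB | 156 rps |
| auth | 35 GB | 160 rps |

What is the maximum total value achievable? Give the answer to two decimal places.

Take in order of value per unit:
- recommender (108/15 per unit): all 15 → value 108, running total 108.00
- metrics (156/25 per unit): all 25 → value 156, running total 264.00
- auth (160/35 per unit): all 35 → value 160, running total 424.00
- cache (68/22 per unit): 12 of 22 → value 12×68/22 = 37.0909, running total 461.09
Total 461.09.

461.09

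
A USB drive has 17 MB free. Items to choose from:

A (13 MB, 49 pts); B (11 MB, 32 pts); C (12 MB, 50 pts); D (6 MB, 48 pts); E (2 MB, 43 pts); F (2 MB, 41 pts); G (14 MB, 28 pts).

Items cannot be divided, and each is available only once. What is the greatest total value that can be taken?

Check high-value combinations within 17 MB:
- C+E+F: size 12+2+2=16, value 50+43+41=134
- A+E+F: size 13+2+2=17, value 49+43+41=133
- D+E+F: size 6+2+2=10, value 48+43+41=132
- B+E+F: size 11+2+2=15, value 32+43+41=116
- C+E: size 12+2=14, value 50+43=93
Best: 134 pts.

134 pts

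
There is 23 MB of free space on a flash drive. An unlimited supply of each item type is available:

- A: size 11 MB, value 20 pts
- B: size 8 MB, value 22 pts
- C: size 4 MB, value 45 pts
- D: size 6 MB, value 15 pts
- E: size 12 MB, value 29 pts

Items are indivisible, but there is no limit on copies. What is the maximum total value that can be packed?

Best value-per-unit is C at 45/4, and filling with it alone uses size 5×4=20. No mix of the others beats 5×45 = 225.

225 pts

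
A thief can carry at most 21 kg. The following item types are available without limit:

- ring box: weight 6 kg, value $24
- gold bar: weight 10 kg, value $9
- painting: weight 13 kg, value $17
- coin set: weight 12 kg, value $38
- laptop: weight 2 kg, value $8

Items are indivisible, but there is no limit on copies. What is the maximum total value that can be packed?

$80

Best value-per-unit is ring box at 24/6; filling with it alone gives 3×24 = 72.
Optimal mix: 3×ring box + 1×laptop → weight 20, value 80.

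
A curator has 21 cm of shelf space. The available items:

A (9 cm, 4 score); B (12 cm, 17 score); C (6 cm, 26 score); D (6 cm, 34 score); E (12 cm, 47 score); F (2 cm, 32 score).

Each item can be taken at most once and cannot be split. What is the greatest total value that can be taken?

113 score

This is a 0/1 knapsack; check combinations near the capacity.
- D+E+F: length 6+12+2=20, value 34+47+32=113
- C+E+F: length 6+12+2=20, value 26+47+32=105
- C+D+F: length 6+6+2=14, value 26+34+32=92
- B+D+F: length 12+6+2=20, value 17+34+32=83
- D+E: length 6+12=18, value 34+47=81
Best: 113 score.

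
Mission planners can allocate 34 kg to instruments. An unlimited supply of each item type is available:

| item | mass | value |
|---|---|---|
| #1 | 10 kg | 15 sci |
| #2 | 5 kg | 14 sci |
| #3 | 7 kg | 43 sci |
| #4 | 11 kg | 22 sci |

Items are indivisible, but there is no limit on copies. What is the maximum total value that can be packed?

Best value-per-unit is #3 at 43/7; filling with it alone gives 4×43 = 172.
Optimal mix: 1×#2 + 4×#3 → mass 33, value 186.

186 sci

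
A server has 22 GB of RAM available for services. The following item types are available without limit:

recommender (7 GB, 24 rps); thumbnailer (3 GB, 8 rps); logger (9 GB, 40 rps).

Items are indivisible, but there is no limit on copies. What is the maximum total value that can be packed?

88 rps

Best value-per-unit is logger at 40/9; filling with it alone gives 2×40 = 80.
Optimal mix: 1×thumbnailer + 2×logger → memory 21, value 88.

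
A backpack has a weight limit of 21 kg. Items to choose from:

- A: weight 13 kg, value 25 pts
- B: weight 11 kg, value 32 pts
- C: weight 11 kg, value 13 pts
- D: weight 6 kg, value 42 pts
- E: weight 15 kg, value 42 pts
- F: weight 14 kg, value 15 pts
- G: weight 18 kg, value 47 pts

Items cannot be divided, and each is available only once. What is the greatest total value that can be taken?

84 pts

This is a 0/1 knapsack; check combinations near the capacity.
- D+E: weight 6+15=21, value 42+42=84
- B+D: weight 11+6=17, value 32+42=74
- A+D: weight 13+6=19, value 25+42=67
- D+F: weight 6+14=20, value 42+15=57
Best: 84 pts.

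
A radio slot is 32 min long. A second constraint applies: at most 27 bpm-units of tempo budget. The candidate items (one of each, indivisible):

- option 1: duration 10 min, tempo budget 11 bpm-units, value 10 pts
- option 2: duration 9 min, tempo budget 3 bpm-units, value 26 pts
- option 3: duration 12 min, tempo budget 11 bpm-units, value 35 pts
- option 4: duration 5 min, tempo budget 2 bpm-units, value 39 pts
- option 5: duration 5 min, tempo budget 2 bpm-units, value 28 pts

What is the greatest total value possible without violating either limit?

128 pts

Feasible sets respecting both limits:
- option 2+option 3+option 4+option 5: duration 31, tempo budget 18, value 128
- option 1+option 3+option 4+option 5: duration 32, tempo budget 26, value 112
- option 1+option 2+option 4+option 5: duration 29, tempo budget 18, value 103
- option 3+option 4+option 5: duration 22, tempo budget 15, value 102
Best: 128 pts.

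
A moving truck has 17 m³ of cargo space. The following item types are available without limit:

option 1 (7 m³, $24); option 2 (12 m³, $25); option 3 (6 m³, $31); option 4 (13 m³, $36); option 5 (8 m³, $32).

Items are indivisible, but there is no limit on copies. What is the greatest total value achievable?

$64

Best value-per-unit is option 3 at 31/6; filling with it alone gives 2×31 = 62.
Optimal mix: 2×option 5 → volume 16, value 64.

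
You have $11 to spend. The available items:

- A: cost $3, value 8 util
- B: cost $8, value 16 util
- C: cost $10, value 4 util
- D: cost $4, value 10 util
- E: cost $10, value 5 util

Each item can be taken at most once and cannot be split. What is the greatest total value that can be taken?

Check high-value combinations within $11:
- A+B: cost 3+8=11, value 8+16=24
- A+D: cost 3+4=7, value 8+10=18
- B: cost 8, value 16
Best: 24 util.

24 util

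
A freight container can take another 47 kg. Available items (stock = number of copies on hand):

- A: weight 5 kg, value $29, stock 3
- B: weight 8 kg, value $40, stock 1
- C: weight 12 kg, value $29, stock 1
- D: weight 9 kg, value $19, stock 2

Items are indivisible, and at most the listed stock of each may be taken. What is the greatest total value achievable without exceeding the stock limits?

Top feasible selections:
- 3×A + 1×B + 1×C + 1×D: weight 44, value 175
- 3×A + 1×B + 2×D: weight 41, value 165
- 3×A + 1×B + 1×C: weight 35, value 156
Best: $175.

$175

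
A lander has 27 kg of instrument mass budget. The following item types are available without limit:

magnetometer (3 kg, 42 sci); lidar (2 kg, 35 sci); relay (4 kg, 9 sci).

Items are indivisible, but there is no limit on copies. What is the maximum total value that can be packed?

Best value-per-unit is lidar at 35/2; filling with it alone gives 13×35 = 455.
Optimal mix: 1×magnetometer + 12×lidar → mass 27, value 462.

462 sci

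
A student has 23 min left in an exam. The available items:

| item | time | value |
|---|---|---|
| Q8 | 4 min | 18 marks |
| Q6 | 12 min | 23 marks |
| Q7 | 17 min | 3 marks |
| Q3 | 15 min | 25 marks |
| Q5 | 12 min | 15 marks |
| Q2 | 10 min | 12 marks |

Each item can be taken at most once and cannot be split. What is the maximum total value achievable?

Check high-value combinations within 23 min:
- Q8+Q3: time 4+15=19, value 18+25=43
- Q8+Q6: time 4+12=16, value 18+23=41
- Q6+Q2: time 12+10=22, value 23+12=35
Best: 43 marks.

43 marks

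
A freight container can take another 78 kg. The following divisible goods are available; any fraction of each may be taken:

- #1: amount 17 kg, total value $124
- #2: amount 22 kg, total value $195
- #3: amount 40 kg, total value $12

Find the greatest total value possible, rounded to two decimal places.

Take in order of value per unit:
- #2 (195/22 per unit): all 22 → value 195, running total 195.00
- #1 (124/17 per unit): all 17 → value 124, running total 319.00
- #3 (12/40 per unit): 39 of 40 → value 39×12/40 = 11.7000, running total 330.70
Total 330.70.

330.70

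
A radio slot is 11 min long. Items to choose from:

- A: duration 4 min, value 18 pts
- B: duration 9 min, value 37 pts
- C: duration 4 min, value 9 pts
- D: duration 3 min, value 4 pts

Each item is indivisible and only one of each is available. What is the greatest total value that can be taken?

37 pts

Check high-value combinations within 11 min:
- B: duration 9, value 37
- A+C+D: duration 4+4+3=11, value 18+9+4=31
- A+C: duration 4+4=8, value 18+9=27
- A+D: duration 4+3=7, value 18+4=22
Best: 37 pts.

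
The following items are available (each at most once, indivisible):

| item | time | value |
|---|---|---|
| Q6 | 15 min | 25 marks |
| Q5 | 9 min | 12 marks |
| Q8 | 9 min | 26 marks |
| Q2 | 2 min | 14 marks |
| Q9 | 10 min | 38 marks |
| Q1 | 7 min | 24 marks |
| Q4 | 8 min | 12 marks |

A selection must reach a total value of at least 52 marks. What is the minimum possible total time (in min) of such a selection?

12

Subsets with value ≥ 52, sorted by total time:
- Q2+Q9: time 12, value 52
- Q9+Q1: time 17, value 62
- Q8+Q2+Q1: time 18, value 64
- Q2+Q9+Q1: time 19, value 76
Minimum time: 12 min.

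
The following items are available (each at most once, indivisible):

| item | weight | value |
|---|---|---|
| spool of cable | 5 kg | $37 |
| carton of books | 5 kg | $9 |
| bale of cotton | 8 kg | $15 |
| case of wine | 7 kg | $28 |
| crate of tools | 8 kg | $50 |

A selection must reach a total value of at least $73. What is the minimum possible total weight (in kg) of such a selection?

Subsets with value ≥ 73, sorted by total weight:
- spool of cable+crate of tools: weight 13, value 87
- case of wine+crate of tools: weight 15, value 78
- spool of cable+carton of books+case of wine: weight 17, value 74
- spool of cable+carton of books+crate of tools: weight 18, value 96
Minimum weight: 13 kg.

13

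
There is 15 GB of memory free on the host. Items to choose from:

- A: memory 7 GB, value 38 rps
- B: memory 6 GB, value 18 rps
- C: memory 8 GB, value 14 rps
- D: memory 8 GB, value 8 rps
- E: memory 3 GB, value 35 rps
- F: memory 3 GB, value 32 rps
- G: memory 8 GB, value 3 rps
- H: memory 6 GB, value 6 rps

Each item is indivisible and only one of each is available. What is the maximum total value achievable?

105 rps

Check high-value combinations within 15 GB:
- A+E+F: memory 7+3+3=13, value 38+35+32=105
- B+E+F: memory 6+3+3=12, value 18+35+32=85
- C+E+F: memory 8+3+3=14, value 14+35+32=81
- D+E+F: memory 8+3+3=14, value 8+35+32=75
- A+E: memory 7+3=10, value 38+35=73
Best: 105 rps.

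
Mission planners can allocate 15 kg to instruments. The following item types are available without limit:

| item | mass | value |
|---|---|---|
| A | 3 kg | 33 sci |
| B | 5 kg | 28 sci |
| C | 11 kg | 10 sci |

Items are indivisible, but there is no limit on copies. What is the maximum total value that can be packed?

165 sci

Best value-per-unit is A at 33/3, and filling with it alone uses mass 5×3=15. No mix of the others beats 5×33 = 165.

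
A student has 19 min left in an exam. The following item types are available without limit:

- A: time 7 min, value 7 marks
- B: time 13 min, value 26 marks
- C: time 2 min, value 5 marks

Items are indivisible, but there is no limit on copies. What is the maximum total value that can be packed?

Best value-per-unit is C at 5/2, and filling with it alone uses time 9×2=18. No mix of the others beats 9×5 = 45.

45 marks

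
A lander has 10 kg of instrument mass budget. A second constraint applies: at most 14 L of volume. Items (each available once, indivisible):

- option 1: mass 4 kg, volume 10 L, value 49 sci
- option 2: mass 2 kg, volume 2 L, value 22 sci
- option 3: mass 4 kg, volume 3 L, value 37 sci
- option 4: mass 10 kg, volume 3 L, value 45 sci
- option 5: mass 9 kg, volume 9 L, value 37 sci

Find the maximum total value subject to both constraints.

Feasible sets respecting both limits:
- option 1+option 3: mass 8, volume 13, value 86
- option 1+option 2: mass 6, volume 12, value 71
- option 2+option 3: mass 6, volume 5, value 59
Best: 86 sci.

86 sci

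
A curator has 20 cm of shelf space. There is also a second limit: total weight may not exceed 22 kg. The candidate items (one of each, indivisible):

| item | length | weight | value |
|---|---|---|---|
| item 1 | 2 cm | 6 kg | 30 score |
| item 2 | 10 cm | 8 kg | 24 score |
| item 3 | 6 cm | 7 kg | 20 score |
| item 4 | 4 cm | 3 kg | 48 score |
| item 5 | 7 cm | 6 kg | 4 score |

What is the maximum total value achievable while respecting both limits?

102 score

Feasible sets respecting both limits:
- item 1+item 2+item 4: length 16, weight 17, value 102
- item 1+item 3+item 4+item 5: length 19, weight 22, value 102
- item 1+item 3+item 4: length 12, weight 16, value 98
- item 2+item 3+item 4: length 20, weight 18, value 92
Best: 102 score.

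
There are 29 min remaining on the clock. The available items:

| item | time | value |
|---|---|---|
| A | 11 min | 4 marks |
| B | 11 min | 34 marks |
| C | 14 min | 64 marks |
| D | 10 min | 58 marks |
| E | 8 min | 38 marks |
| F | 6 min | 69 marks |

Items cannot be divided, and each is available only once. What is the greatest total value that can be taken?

171 marks

Check high-value combinations within 29 min:
- C+E+F: time 14+8+6=28, value 64+38+69=171
- D+E+F: time 10+8+6=24, value 58+38+69=165
- B+D+F: time 11+10+6=27, value 34+58+69=161
- B+E+F: time 11+8+6=25, value 34+38+69=141
Best: 171 marks.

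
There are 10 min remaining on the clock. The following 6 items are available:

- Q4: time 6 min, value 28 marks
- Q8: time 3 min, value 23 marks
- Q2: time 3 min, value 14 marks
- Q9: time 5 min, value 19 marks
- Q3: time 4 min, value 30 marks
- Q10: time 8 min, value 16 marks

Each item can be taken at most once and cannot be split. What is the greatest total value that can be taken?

Check high-value combinations within 10 min:
- Q8+Q2+Q3: time 3+3+4=10, value 23+14+30=67
- Q4+Q3: time 6+4=10, value 28+30=58
- Q8+Q3: time 3+4=7, value 23+30=53
Best: 67 marks.

67 marks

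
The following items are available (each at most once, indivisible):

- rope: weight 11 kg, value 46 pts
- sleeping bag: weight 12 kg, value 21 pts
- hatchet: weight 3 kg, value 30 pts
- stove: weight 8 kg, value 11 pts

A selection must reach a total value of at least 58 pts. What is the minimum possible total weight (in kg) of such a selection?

14

Subsets with value ≥ 58, sorted by total weight:
- rope+hatchet: weight 14, value 76
- rope+hatchet+stove: weight 22, value 87
- rope+sleeping bag: weight 23, value 67
Minimum weight: 14 kg.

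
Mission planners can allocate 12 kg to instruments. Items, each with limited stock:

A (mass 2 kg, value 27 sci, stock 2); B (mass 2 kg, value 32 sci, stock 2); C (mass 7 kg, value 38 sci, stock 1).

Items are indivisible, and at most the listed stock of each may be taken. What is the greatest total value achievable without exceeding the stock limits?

118 sci

Top feasible selections:
- 2×A + 2×B: mass 8, value 118
- 2×B + 1×C: mass 11, value 102
- 1×A + 1×B + 1×C: mass 11, value 97
Best: 118 sci.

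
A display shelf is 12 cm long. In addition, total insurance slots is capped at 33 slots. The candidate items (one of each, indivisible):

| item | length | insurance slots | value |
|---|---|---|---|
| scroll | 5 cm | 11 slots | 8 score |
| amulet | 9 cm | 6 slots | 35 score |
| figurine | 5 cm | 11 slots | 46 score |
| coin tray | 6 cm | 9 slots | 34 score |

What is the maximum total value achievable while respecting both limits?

80 score

Feasible sets respecting both limits:
- figurine+coin tray: length 11, insurance slots 20, value 80
- scroll+figurine: length 10, insurance slots 22, value 54
- figurine: length 5, insurance slots 11, value 46
- scroll+coin tray: length 11, insurance slots 20, value 42
Best: 80 score.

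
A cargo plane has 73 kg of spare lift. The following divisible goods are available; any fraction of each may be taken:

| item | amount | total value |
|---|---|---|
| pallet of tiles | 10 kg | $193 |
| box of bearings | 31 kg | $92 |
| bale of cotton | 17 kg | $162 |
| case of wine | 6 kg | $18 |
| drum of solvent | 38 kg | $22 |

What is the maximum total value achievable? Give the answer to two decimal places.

Take in order of value per unit:
- pallet of tiles (193/10 per unit): all 10 → value 193, running total 193.00
- bale of cotton (162/17 per unit): all 17 → value 162, running total 355.00
- case of wine (18/6 per unit): all 6 → value 18, running total 373.00
- box of bearings (92/31 per unit): all 31 → value 92, running total 465.00
- drum of solvent (22/38 per unit): 9 of 38 → value 9×22/38 = 5.2105, running total 470.21
Total 470.21.

470.21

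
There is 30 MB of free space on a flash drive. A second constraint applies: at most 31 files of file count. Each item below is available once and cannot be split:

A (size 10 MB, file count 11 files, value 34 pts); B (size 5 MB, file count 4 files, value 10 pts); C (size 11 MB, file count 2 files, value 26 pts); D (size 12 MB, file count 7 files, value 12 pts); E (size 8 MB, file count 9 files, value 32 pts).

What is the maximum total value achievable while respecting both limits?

Feasible sets respecting both limits:
- A+C+E: size 29, file count 22, value 92
- A+D+E: size 30, file count 27, value 78
- A+B+E: size 23, file count 24, value 76
- A+B+C: size 26, file count 17, value 70
Best: 92 pts.

92 pts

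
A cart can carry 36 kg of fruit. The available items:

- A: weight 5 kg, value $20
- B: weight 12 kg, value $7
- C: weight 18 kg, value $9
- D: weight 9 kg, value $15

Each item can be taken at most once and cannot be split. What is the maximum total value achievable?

Check high-value combinations within 36 kg:
- A+C+D: weight 5+18+9=32, value 20+9+15=44
- A+B+D: weight 5+12+9=26, value 20+7+15=42
- A+B+C: weight 5+12+18=35, value 20+7+9=36
- A+D: weight 5+9=14, value 20+15=35
Best: $44.

$44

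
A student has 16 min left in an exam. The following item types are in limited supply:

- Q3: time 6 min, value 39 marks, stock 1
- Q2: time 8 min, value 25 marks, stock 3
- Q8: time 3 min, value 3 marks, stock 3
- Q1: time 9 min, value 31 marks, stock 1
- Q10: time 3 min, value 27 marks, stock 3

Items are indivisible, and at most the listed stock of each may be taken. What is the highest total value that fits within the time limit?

120 marks

Top feasible selections:
- 1×Q3 + 3×Q10: time 15, value 120
- 1×Q3 + 1×Q8 + 2×Q10: time 15, value 96
Best: 120 marks.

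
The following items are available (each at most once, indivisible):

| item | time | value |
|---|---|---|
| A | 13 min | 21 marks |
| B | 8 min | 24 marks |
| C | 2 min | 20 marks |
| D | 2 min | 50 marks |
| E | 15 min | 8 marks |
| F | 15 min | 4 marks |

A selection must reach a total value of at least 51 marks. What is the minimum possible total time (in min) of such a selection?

Subsets with value ≥ 51, sorted by total time:
- C+D: time 4, value 70
- B+D: time 10, value 74
Minimum time: 4 min.

4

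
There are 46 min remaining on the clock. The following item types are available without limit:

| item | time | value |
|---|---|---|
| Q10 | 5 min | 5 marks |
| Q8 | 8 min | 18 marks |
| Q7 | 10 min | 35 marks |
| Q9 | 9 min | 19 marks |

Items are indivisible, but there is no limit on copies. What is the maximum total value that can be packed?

145 marks

Best value-per-unit is Q7 at 35/10; filling with it alone gives 4×35 = 140.
Optimal mix: 1×Q10 + 4×Q7 → time 45, value 145.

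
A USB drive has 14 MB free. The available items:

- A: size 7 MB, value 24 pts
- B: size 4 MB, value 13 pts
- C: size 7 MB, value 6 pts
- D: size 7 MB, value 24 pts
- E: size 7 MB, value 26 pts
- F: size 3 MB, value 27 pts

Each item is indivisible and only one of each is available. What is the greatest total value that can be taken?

66 pts

Check high-value combinations within 14 MB:
- B+E+F: size 4+7+3=14, value 13+26+27=66
- A+B+F: size 7+4+3=14, value 24+13+27=64
- B+D+F: size 4+7+3=14, value 13+24+27=64
- E+F: size 7+3=10, value 26+27=53
- A+F: size 7+3=10, value 24+27=51
Best: 66 pts.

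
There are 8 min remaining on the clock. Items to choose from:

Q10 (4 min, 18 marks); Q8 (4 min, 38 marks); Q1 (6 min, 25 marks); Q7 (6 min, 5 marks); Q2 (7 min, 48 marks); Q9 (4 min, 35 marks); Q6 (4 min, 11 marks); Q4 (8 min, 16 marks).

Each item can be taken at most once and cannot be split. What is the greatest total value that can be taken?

73 marks

Check high-value combinations within 8 min:
- Q8+Q9: time 4+4=8, value 38+35=73
- Q10+Q8: time 4+4=8, value 18+38=56
- Q10+Q9: time 4+4=8, value 18+35=53
Best: 73 marks.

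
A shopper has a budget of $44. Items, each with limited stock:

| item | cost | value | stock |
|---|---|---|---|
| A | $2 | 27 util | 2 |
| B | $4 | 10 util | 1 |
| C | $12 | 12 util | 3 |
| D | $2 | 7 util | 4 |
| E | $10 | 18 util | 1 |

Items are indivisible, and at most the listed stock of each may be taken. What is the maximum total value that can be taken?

122 util

Top feasible selections:
- 2×A + 1×B + 1×C + 4×D + 1×E: cost 38, value 122
- 2×A + 2×C + 3×D + 1×E: cost 44, value 117
Best: 122 util.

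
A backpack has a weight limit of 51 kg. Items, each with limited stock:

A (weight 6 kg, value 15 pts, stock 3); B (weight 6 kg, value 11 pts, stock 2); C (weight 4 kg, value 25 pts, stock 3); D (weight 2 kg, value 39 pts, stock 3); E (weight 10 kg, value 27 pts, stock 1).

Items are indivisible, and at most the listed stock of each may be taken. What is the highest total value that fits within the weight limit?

264 pts

Best selections within weight 51 and stock limits:
- 3×A + 3×C + 3×D + 1×E: weight 46, value 264
- 2×A + 1×B + 3×C + 3×D + 1×E: weight 46, value 260
- 3×A + 2×B + 3×C + 3×D: weight 48, value 259
- 1×A + 2×B + 3×C + 3×D + 1×E: weight 46, value 256
Best: 264 pts.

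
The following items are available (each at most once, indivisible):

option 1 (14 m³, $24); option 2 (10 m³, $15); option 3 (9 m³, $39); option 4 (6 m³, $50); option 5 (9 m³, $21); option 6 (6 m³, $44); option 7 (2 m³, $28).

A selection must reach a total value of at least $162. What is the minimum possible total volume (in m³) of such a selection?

Subsets with value ≥ 162, sorted by total volume:
- option 3+option 4+option 5+option 6+option 7: volume 32, value 182
- option 2+option 3+option 4+option 6+option 7: volume 33, value 176
Minimum volume: 32 m³.

32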